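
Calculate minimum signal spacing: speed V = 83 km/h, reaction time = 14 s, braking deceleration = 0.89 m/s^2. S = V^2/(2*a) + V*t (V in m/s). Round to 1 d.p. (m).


V = 83 / 3.6 = 23.0556 m/s
Braking distance = 23.0556^2 / (2*0.89) = 298.6285 m
Sighting distance = 23.0556 * 14 = 322.7778 m
S = 298.6285 + 322.7778 = 621.4 m

621.4


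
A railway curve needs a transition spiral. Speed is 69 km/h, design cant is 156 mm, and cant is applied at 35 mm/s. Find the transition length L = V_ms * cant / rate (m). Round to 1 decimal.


Convert speed: V = 69 / 3.6 = 19.1667 m/s
L = 19.1667 * 156 / 35
L = 2990.0 / 35
L = 85.4 m

85.4


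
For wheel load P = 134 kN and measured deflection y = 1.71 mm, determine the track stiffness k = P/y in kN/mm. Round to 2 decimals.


Track stiffness k = P / y
k = 134 / 1.71
k = 78.36 kN/mm

78.36


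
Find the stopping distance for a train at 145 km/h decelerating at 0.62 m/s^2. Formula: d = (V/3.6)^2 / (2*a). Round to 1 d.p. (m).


Convert speed: V = 145 / 3.6 = 40.2778 m/s
V^2 = 1622.2994
d = 1622.2994 / (2 * 0.62)
d = 1622.2994 / 1.24
d = 1308.3 m

1308.3


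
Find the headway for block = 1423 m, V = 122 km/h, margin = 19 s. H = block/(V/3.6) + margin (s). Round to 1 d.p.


V = 122 / 3.6 = 33.8889 m/s
Block traversal time = 1423 / 33.8889 = 41.9902 s
Headway = 41.9902 + 19
Headway = 61.0 s

61.0


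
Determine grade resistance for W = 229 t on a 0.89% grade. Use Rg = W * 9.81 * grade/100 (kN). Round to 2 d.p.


Rg = W * 9.81 * grade / 100
Rg = 229 * 9.81 * 0.89 / 100
Rg = 2246.49 * 0.0089
Rg = 19.99 kN

19.99


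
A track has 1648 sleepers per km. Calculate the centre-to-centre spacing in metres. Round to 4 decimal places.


Spacing = 1000 m / number of sleepers
Spacing = 1000 / 1648
Spacing = 0.6068 m

0.6068


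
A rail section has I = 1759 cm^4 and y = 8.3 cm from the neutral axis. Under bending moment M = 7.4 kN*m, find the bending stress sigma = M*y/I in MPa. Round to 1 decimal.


Convert units:
M = 7.4 kN*m = 7400000 N*mm
y = 8.3 cm = 83 mm
I = 1759 cm^4 = 17590000 mm^4
sigma = 7400000 * 83 / 17590000
sigma = 34.9 MPa

34.9


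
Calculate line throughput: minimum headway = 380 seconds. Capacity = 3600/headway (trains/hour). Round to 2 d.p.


Capacity = 3600 / headway
Capacity = 3600 / 380
Capacity = 9.47 trains/hour

9.47


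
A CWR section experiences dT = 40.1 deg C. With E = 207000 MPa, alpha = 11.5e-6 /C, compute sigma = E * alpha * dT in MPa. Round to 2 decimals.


sigma = E * alpha * dT
sigma = 207000 * 11.5e-6 * 40.1
sigma = 2.3805 * 40.1
sigma = 95.46 MPa

95.46


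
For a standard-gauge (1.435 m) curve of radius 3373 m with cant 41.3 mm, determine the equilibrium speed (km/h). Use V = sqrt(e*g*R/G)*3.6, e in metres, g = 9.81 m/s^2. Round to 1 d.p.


Convert cant: e = 41.3 mm = 0.0413 m
V_ms = sqrt(0.0413 * 9.81 * 3373 / 1.435)
V_ms = sqrt(952.321302) = 30.8597 m/s
V = 30.8597 * 3.6 = 111.1 km/h

111.1


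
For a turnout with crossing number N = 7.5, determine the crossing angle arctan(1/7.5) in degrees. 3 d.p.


1/N = 1/7.5 = 0.133333
angle = arctan(0.133333) = 0.132552 rad
angle = 0.132552 * 180/pi = 7.595 degrees

7.595


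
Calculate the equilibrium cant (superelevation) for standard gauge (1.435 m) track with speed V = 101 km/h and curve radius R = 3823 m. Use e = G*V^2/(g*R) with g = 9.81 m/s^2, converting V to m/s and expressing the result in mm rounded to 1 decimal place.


Convert speed: V = 101 / 3.6 = 28.0556 m/s
Apply formula: e = 1.435 * 28.0556^2 / (9.81 * 3823)
e = 1.435 * 787.1142 / 37503.63
e = 0.030117 m = 30.1 mm

30.1


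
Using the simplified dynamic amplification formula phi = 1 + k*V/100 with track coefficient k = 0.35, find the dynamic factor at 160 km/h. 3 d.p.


phi = 1 + k * V / 100
phi = 1 + 0.35 * 160 / 100
phi = 1 + 0.56
phi = 1.560

1.560


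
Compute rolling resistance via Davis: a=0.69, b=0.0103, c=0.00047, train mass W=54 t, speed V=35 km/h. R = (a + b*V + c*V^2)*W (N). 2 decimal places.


b*V = 0.0103 * 35 = 0.3605
c*V^2 = 0.00047 * 1225 = 0.57575
R_per_t = 0.69 + 0.3605 + 0.57575 = 1.62625 N/t
R_total = 1.62625 * 54 = 87.82 N

87.82


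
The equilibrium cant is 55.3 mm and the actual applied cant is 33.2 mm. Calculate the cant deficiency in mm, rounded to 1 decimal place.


Cant deficiency = equilibrium cant - actual cant
CD = 55.3 - 33.2
CD = 22.1 mm

22.1


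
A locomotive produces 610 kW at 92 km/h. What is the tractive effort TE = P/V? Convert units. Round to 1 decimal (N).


Convert: P = 610 kW = 610000 W
V = 92 / 3.6 = 25.5556 m/s
TE = 610000 / 25.5556
TE = 23869.6 N

23869.6


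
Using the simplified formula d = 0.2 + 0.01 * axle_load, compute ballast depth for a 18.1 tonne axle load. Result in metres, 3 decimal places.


d = 0.2 + 0.01 * 18.1
d = 0.2 + 0.181
d = 0.381 m

0.381


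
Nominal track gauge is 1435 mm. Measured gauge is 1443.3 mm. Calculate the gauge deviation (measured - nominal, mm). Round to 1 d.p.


Deviation = measured - nominal
Deviation = 1443.3 - 1435
Deviation = 8.3 mm

8.3


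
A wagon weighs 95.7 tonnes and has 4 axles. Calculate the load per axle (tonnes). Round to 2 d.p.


Load per axle = total weight / number of axles
Load = 95.7 / 4
Load = 23.93 tonnes

23.93


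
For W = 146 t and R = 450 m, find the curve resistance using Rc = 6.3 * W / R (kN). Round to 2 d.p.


Rc = 6.3 * W / R
Rc = 6.3 * 146 / 450
Rc = 919.8 / 450
Rc = 2.04 kN

2.04


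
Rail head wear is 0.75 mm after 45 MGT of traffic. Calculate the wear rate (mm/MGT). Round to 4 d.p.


Wear rate = total wear / cumulative tonnage
Rate = 0.75 / 45
Rate = 0.0167 mm/MGT

0.0167


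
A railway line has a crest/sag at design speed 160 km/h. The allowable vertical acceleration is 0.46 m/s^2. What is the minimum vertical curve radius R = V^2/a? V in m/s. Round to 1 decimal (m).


Convert speed: V = 160 / 3.6 = 44.4444 m/s
V^2 = 1975.3086 m^2/s^2
R_v = 1975.3086 / 0.46
R_v = 4294.1 m

4294.1


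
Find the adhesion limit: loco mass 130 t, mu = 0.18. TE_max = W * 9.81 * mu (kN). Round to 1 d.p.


TE_max = W * g * mu
TE_max = 130 * 9.81 * 0.18
TE_max = 1275.3 * 0.18
TE_max = 229.6 kN

229.6


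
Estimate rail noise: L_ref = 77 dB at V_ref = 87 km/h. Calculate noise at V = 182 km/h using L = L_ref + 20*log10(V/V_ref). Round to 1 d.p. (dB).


V/V_ref = 182 / 87 = 2.091954
log10(2.091954) = 0.320552
20 * 0.320552 = 6.411
L = 77 + 6.411 = 83.4 dB

83.4


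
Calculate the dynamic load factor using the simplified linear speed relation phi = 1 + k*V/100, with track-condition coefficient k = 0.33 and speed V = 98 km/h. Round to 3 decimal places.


phi = 1 + k * V / 100
phi = 1 + 0.33 * 98 / 100
phi = 1 + 0.3234
phi = 1.323

1.323


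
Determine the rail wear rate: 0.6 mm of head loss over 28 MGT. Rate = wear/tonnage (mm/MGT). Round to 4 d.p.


Wear rate = total wear / cumulative tonnage
Rate = 0.6 / 28
Rate = 0.0214 mm/MGT

0.0214


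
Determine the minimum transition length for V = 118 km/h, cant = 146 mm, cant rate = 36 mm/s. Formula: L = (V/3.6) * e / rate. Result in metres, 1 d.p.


Convert speed: V = 118 / 3.6 = 32.7778 m/s
L = 32.7778 * 146 / 36
L = 4785.5556 / 36
L = 132.9 m

132.9


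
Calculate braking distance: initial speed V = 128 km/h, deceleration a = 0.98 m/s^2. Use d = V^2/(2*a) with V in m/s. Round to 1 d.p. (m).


Convert speed: V = 128 / 3.6 = 35.5556 m/s
V^2 = 1264.1975
d = 1264.1975 / (2 * 0.98)
d = 1264.1975 / 1.96
d = 645.0 m

645.0


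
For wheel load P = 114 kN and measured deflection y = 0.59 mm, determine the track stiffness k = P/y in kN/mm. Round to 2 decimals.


Track stiffness k = P / y
k = 114 / 0.59
k = 193.22 kN/mm

193.22


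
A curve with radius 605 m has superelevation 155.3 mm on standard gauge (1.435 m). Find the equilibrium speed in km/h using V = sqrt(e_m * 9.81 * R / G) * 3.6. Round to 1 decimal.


Convert cant: e = 155.3 mm = 0.1553 m
V_ms = sqrt(0.1553 * 9.81 * 605 / 1.435)
V_ms = sqrt(642.308895) = 25.3438 m/s
V = 25.3438 * 3.6 = 91.2 km/h

91.2


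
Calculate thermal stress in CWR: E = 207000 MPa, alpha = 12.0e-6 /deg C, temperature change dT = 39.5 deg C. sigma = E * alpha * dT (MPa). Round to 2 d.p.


sigma = E * alpha * dT
sigma = 207000 * 12.0e-6 * 39.5
sigma = 2.484 * 39.5
sigma = 98.12 MPa

98.12


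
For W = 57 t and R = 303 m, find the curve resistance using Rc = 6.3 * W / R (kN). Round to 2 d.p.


Rc = 6.3 * W / R
Rc = 6.3 * 57 / 303
Rc = 359.1 / 303
Rc = 1.19 kN

1.19


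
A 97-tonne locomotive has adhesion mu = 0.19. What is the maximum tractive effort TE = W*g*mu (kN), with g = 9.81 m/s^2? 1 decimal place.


TE_max = W * g * mu
TE_max = 97 * 9.81 * 0.19
TE_max = 951.57 * 0.19
TE_max = 180.8 kN

180.8


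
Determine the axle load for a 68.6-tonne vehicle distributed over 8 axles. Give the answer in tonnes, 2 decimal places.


Load per axle = total weight / number of axles
Load = 68.6 / 8
Load = 8.58 tonnes

8.58


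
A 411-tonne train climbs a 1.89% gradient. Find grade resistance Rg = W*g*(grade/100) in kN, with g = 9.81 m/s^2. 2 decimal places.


Rg = W * 9.81 * grade / 100
Rg = 411 * 9.81 * 1.89 / 100
Rg = 4031.91 * 0.0189
Rg = 76.20 kN

76.20


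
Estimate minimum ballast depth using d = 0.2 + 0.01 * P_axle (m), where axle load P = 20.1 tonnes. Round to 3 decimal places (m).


d = 0.2 + 0.01 * 20.1
d = 0.2 + 0.201
d = 0.401 m

0.401


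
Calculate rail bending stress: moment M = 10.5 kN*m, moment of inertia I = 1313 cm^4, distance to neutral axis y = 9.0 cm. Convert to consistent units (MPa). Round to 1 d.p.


Convert units:
M = 10.5 kN*m = 10500000 N*mm
y = 9.0 cm = 90 mm
I = 1313 cm^4 = 13130000 mm^4
sigma = 10500000 * 90 / 13130000
sigma = 72.0 MPa

72.0


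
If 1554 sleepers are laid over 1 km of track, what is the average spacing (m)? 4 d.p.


Spacing = 1000 m / number of sleepers
Spacing = 1000 / 1554
Spacing = 0.6435 m

0.6435


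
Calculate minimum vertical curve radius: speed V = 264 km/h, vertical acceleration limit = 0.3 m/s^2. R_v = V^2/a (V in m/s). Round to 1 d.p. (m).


Convert speed: V = 264 / 3.6 = 73.3333 m/s
V^2 = 5377.7778 m^2/s^2
R_v = 5377.7778 / 0.3
R_v = 17925.9 m

17925.9


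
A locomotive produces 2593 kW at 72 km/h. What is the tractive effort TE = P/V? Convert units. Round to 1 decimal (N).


Convert: P = 2593 kW = 2593000 W
V = 72 / 3.6 = 20.0 m/s
TE = 2593000 / 20.0
TE = 129650.0 N

129650.0


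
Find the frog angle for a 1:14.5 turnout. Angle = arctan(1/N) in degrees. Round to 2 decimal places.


1/N = 1/14.5 = 0.068966
angle = arctan(0.068966) = 0.068856 rad
angle = 0.068856 * 180/pi = 3.95 degrees

3.95


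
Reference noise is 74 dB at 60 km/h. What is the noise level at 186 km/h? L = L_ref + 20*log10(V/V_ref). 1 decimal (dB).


V/V_ref = 186 / 60 = 3.1
log10(3.1) = 0.491362
20 * 0.491362 = 9.8272
L = 74 + 9.8272 = 83.8 dB

83.8


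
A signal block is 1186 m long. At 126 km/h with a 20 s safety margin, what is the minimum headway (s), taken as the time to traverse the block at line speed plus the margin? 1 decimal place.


V = 126 / 3.6 = 35.0 m/s
Block traversal time = 1186 / 35.0 = 33.8857 s
Headway = 33.8857 + 20
Headway = 53.9 s

53.9


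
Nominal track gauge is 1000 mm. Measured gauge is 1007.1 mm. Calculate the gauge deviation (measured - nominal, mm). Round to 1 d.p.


Deviation = measured - nominal
Deviation = 1007.1 - 1000
Deviation = 7.1 mm

7.1


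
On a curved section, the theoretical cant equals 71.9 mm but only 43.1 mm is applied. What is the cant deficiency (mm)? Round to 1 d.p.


Cant deficiency = equilibrium cant - actual cant
CD = 71.9 - 43.1
CD = 28.8 mm

28.8


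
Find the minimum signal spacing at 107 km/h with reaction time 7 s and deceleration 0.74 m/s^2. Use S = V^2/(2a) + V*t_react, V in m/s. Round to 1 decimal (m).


V = 107 / 3.6 = 29.7222 m/s
Braking distance = 29.7222^2 / (2*0.74) = 596.899 m
Sighting distance = 29.7222 * 7 = 208.0556 m
S = 596.899 + 208.0556 = 805.0 m

805.0


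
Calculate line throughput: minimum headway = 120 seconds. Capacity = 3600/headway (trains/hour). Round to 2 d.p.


Capacity = 3600 / headway
Capacity = 3600 / 120
Capacity = 30.00 trains/hour

30.00


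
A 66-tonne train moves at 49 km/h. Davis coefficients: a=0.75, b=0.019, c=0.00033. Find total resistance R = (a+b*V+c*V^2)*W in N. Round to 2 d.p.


b*V = 0.019 * 49 = 0.931
c*V^2 = 0.00033 * 2401 = 0.79233
R_per_t = 0.75 + 0.931 + 0.79233 = 2.47333 N/t
R_total = 2.47333 * 66 = 163.24 N

163.24


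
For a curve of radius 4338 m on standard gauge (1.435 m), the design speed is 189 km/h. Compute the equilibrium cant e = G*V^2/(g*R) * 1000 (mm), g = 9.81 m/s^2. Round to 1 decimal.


Convert speed: V = 189 / 3.6 = 52.5 m/s
Apply formula: e = 1.435 * 52.5^2 / (9.81 * 4338)
e = 1.435 * 2756.25 / 42555.78
e = 0.092942 m = 92.9 mm

92.9


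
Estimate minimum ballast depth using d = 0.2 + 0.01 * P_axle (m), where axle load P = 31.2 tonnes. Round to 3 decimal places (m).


d = 0.2 + 0.01 * 31.2
d = 0.2 + 0.312
d = 0.512 m

0.512


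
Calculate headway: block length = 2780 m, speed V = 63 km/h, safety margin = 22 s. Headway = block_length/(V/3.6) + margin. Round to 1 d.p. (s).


V = 63 / 3.6 = 17.5 m/s
Block traversal time = 2780 / 17.5 = 158.8571 s
Headway = 158.8571 + 22
Headway = 180.9 s

180.9


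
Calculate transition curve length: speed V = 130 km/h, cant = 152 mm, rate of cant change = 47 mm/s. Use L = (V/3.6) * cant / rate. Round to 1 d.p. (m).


Convert speed: V = 130 / 3.6 = 36.1111 m/s
L = 36.1111 * 152 / 47
L = 5488.8889 / 47
L = 116.8 m

116.8


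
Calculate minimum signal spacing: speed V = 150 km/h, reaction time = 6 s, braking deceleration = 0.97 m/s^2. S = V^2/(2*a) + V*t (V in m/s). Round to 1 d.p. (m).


V = 150 / 3.6 = 41.6667 m/s
Braking distance = 41.6667^2 / (2*0.97) = 894.9026 m
Sighting distance = 41.6667 * 6 = 250.0 m
S = 894.9026 + 250.0 = 1144.9 m

1144.9


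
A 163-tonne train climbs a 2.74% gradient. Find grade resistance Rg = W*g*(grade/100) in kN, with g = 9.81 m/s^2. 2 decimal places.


Rg = W * 9.81 * grade / 100
Rg = 163 * 9.81 * 2.74 / 100
Rg = 1599.03 * 0.0274
Rg = 43.81 kN

43.81


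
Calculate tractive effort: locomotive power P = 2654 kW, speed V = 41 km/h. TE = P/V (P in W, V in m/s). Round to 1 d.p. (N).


Convert: P = 2654 kW = 2654000 W
V = 41 / 3.6 = 11.3889 m/s
TE = 2654000 / 11.3889
TE = 233034.1 N

233034.1


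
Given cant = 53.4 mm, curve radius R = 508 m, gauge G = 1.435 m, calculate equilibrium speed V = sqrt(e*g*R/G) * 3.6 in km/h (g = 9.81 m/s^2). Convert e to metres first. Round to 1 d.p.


Convert cant: e = 53.4 mm = 0.0534 m
V_ms = sqrt(0.0534 * 9.81 * 508 / 1.435)
V_ms = sqrt(185.447967) = 13.6179 m/s
V = 13.6179 * 3.6 = 49.0 km/h

49.0


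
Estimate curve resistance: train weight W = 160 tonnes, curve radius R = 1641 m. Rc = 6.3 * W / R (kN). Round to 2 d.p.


Rc = 6.3 * W / R
Rc = 6.3 * 160 / 1641
Rc = 1008.0 / 1641
Rc = 0.61 kN

0.61


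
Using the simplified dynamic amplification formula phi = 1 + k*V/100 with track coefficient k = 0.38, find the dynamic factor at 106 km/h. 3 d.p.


phi = 1 + k * V / 100
phi = 1 + 0.38 * 106 / 100
phi = 1 + 0.4028
phi = 1.403

1.403


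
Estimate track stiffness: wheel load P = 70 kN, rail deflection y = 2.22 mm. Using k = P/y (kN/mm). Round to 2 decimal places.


Track stiffness k = P / y
k = 70 / 2.22
k = 31.53 kN/mm

31.53


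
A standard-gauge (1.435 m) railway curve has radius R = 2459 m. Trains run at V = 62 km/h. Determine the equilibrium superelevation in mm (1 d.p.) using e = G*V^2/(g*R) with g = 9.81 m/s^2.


Convert speed: V = 62 / 3.6 = 17.2222 m/s
Apply formula: e = 1.435 * 17.2222^2 / (9.81 * 2459)
e = 1.435 * 296.6049 / 24122.79
e = 0.017644 m = 17.6 mm

17.6


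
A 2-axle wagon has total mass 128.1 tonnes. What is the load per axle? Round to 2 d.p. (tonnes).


Load per axle = total weight / number of axles
Load = 128.1 / 2
Load = 64.05 tonnes

64.05


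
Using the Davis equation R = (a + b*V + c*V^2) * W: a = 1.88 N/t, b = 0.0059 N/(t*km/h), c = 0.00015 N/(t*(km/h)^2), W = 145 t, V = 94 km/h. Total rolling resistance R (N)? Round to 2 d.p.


b*V = 0.0059 * 94 = 0.5546
c*V^2 = 0.00015 * 8836 = 1.3254
R_per_t = 1.88 + 0.5546 + 1.3254 = 3.76 N/t
R_total = 3.76 * 145 = 545.20 N

545.20


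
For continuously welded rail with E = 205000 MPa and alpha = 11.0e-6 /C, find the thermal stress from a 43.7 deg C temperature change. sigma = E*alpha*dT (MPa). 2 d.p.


sigma = E * alpha * dT
sigma = 205000 * 11.0e-6 * 43.7
sigma = 2.255 * 43.7
sigma = 98.54 MPa

98.54


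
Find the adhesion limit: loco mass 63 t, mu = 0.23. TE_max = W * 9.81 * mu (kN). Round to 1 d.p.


TE_max = W * g * mu
TE_max = 63 * 9.81 * 0.23
TE_max = 618.03 * 0.23
TE_max = 142.1 kN

142.1


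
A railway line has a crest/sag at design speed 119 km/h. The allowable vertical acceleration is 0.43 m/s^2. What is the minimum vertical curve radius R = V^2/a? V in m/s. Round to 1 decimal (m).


Convert speed: V = 119 / 3.6 = 33.0556 m/s
V^2 = 1092.6698 m^2/s^2
R_v = 1092.6698 / 0.43
R_v = 2541.1 m

2541.1


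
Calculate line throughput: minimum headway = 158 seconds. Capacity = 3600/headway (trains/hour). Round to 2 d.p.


Capacity = 3600 / headway
Capacity = 3600 / 158
Capacity = 22.78 trains/hour

22.78


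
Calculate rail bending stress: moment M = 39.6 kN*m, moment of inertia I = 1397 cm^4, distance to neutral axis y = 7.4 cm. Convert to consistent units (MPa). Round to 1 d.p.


Convert units:
M = 39.6 kN*m = 39600000 N*mm
y = 7.4 cm = 74 mm
I = 1397 cm^4 = 13970000 mm^4
sigma = 39600000 * 74 / 13970000
sigma = 209.8 MPa

209.8


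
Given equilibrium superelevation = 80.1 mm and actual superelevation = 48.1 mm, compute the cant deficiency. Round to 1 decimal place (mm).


Cant deficiency = equilibrium cant - actual cant
CD = 80.1 - 48.1
CD = 32.0 mm

32.0


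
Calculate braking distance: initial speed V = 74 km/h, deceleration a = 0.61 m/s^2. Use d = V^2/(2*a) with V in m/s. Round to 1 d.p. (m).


Convert speed: V = 74 / 3.6 = 20.5556 m/s
V^2 = 422.5309
d = 422.5309 / (2 * 0.61)
d = 422.5309 / 1.22
d = 346.3 m

346.3


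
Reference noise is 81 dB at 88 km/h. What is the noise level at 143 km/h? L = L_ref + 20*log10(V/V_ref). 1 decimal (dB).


V/V_ref = 143 / 88 = 1.625
log10(1.625) = 0.210853
20 * 0.210853 = 4.2171
L = 81 + 4.2171 = 85.2 dB

85.2


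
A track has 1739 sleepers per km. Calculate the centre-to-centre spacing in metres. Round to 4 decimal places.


Spacing = 1000 m / number of sleepers
Spacing = 1000 / 1739
Spacing = 0.5750 m

0.5750


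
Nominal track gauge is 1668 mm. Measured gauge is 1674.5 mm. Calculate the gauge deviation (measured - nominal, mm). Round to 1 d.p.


Deviation = measured - nominal
Deviation = 1674.5 - 1668
Deviation = 6.5 mm

6.5


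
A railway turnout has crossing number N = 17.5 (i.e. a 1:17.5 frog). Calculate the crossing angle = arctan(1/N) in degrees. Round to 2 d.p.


1/N = 1/17.5 = 0.057143
angle = arctan(0.057143) = 0.057081 rad
angle = 0.057081 * 180/pi = 3.27 degrees

3.27


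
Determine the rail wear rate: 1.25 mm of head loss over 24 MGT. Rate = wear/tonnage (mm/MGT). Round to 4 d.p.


Wear rate = total wear / cumulative tonnage
Rate = 1.25 / 24
Rate = 0.0521 mm/MGT

0.0521


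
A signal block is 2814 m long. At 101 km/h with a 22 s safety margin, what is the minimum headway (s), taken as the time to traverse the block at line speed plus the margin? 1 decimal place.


V = 101 / 3.6 = 28.0556 m/s
Block traversal time = 2814 / 28.0556 = 100.301 s
Headway = 100.301 + 22
Headway = 122.3 s

122.3


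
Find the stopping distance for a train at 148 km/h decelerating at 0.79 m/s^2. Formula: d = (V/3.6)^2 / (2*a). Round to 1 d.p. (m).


Convert speed: V = 148 / 3.6 = 41.1111 m/s
V^2 = 1690.1235
d = 1690.1235 / (2 * 0.79)
d = 1690.1235 / 1.58
d = 1069.7 m

1069.7


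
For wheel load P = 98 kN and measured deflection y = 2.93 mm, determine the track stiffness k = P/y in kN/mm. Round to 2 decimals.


Track stiffness k = P / y
k = 98 / 2.93
k = 33.45 kN/mm

33.45


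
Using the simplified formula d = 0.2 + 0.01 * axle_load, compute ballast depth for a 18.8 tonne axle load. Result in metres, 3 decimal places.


d = 0.2 + 0.01 * 18.8
d = 0.2 + 0.188
d = 0.388 m

0.388


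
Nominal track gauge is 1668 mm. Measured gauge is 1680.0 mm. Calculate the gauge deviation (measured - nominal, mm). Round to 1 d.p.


Deviation = measured - nominal
Deviation = 1680.0 - 1668
Deviation = 12.0 mm

12.0


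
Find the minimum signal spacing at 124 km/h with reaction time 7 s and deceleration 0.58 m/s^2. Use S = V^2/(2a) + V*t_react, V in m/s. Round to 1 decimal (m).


V = 124 / 3.6 = 34.4444 m/s
Braking distance = 34.4444^2 / (2*0.58) = 1022.7756 m
Sighting distance = 34.4444 * 7 = 241.1111 m
S = 1022.7756 + 241.1111 = 1263.9 m

1263.9


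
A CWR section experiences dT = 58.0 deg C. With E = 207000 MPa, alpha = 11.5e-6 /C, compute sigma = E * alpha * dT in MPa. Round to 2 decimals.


sigma = E * alpha * dT
sigma = 207000 * 11.5e-6 * 58.0
sigma = 2.3805 * 58.0
sigma = 138.07 MPa

138.07


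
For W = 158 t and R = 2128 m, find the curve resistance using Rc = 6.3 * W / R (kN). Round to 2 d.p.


Rc = 6.3 * W / R
Rc = 6.3 * 158 / 2128
Rc = 995.4 / 2128
Rc = 0.47 kN

0.47


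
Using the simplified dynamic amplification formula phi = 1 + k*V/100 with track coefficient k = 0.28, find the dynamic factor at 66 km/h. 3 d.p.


phi = 1 + k * V / 100
phi = 1 + 0.28 * 66 / 100
phi = 1 + 0.1848
phi = 1.185

1.185


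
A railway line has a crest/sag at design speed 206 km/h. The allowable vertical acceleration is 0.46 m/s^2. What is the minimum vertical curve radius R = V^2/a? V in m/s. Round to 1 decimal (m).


Convert speed: V = 206 / 3.6 = 57.2222 m/s
V^2 = 3274.3827 m^2/s^2
R_v = 3274.3827 / 0.46
R_v = 7118.2 m

7118.2


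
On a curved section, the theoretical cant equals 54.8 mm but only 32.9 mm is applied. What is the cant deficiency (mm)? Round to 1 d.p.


Cant deficiency = equilibrium cant - actual cant
CD = 54.8 - 32.9
CD = 21.9 mm

21.9


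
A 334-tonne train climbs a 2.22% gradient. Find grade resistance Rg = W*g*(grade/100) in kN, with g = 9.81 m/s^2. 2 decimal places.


Rg = W * 9.81 * grade / 100
Rg = 334 * 9.81 * 2.22 / 100
Rg = 3276.54 * 0.0222
Rg = 72.74 kN

72.74


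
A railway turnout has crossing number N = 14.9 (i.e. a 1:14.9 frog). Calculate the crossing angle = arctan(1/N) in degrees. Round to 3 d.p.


1/N = 1/14.9 = 0.067114
angle = arctan(0.067114) = 0.067014 rad
angle = 0.067014 * 180/pi = 3.840 degrees

3.840


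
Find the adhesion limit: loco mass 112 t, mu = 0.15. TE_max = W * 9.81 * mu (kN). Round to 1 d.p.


TE_max = W * g * mu
TE_max = 112 * 9.81 * 0.15
TE_max = 1098.72 * 0.15
TE_max = 164.8 kN

164.8


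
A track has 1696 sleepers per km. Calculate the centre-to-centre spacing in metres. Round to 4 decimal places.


Spacing = 1000 m / number of sleepers
Spacing = 1000 / 1696
Spacing = 0.5896 m

0.5896


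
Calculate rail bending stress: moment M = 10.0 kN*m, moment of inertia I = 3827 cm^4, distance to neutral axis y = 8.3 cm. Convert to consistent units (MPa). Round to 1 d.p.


Convert units:
M = 10.0 kN*m = 10000000 N*mm
y = 8.3 cm = 83 mm
I = 3827 cm^4 = 38270000 mm^4
sigma = 10000000 * 83 / 38270000
sigma = 21.7 MPa

21.7


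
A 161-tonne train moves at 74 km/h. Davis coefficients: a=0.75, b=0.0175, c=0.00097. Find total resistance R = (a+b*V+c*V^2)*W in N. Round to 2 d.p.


b*V = 0.0175 * 74 = 1.295
c*V^2 = 0.00097 * 5476 = 5.31172
R_per_t = 0.75 + 1.295 + 5.31172 = 7.35672 N/t
R_total = 7.35672 * 161 = 1184.43 N

1184.43


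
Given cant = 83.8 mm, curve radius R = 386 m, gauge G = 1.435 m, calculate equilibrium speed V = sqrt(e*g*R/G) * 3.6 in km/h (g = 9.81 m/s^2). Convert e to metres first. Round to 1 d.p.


Convert cant: e = 83.8 mm = 0.0838 m
V_ms = sqrt(0.0838 * 9.81 * 386 / 1.435)
V_ms = sqrt(221.130389) = 14.8705 m/s
V = 14.8705 * 3.6 = 53.5 km/h

53.5


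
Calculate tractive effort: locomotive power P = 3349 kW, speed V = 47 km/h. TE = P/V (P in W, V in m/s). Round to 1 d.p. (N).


Convert: P = 3349 kW = 3349000 W
V = 47 / 3.6 = 13.0556 m/s
TE = 3349000 / 13.0556
TE = 256519.1 N

256519.1


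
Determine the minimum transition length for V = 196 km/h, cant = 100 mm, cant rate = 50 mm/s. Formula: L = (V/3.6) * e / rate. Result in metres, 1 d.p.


Convert speed: V = 196 / 3.6 = 54.4444 m/s
L = 54.4444 * 100 / 50
L = 5444.4444 / 50
L = 108.9 m

108.9


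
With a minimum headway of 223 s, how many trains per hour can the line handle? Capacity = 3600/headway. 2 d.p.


Capacity = 3600 / headway
Capacity = 3600 / 223
Capacity = 16.14 trains/hour

16.14


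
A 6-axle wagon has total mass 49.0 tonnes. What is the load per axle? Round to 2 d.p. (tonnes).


Load per axle = total weight / number of axles
Load = 49.0 / 6
Load = 8.17 tonnes

8.17


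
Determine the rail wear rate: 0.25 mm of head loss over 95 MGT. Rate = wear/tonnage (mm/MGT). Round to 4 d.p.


Wear rate = total wear / cumulative tonnage
Rate = 0.25 / 95
Rate = 0.0026 mm/MGT

0.0026


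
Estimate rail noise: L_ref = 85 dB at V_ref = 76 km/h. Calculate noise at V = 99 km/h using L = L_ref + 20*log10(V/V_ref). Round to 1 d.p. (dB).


V/V_ref = 99 / 76 = 1.302632
log10(1.302632) = 0.114822
20 * 0.114822 = 2.2964
L = 85 + 2.2964 = 87.3 dB

87.3


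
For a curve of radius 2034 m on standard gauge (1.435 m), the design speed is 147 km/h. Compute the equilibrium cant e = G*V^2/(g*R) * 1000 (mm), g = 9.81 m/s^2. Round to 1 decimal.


Convert speed: V = 147 / 3.6 = 40.8333 m/s
Apply formula: e = 1.435 * 40.8333^2 / (9.81 * 2034)
e = 1.435 * 1667.3611 / 19953.54
e = 0.119912 m = 119.9 mm

119.9


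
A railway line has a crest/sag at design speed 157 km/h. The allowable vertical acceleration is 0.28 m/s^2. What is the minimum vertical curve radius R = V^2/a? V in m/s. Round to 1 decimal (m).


Convert speed: V = 157 / 3.6 = 43.6111 m/s
V^2 = 1901.929 m^2/s^2
R_v = 1901.929 / 0.28
R_v = 6792.6 m

6792.6


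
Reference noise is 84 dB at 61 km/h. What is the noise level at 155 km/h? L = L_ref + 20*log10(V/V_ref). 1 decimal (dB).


V/V_ref = 155 / 61 = 2.540984
log10(2.540984) = 0.405002
20 * 0.405002 = 8.1
L = 84 + 8.1 = 92.1 dB

92.1


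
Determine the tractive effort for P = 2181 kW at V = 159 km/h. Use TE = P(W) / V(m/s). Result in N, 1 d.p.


Convert: P = 2181 kW = 2181000 W
V = 159 / 3.6 = 44.1667 m/s
TE = 2181000 / 44.1667
TE = 49381.1 N

49381.1


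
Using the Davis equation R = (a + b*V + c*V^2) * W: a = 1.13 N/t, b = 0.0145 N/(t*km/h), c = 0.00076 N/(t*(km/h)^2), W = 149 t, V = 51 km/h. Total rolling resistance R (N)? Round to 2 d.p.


b*V = 0.0145 * 51 = 0.7395
c*V^2 = 0.00076 * 2601 = 1.97676
R_per_t = 1.13 + 0.7395 + 1.97676 = 3.84626 N/t
R_total = 3.84626 * 149 = 573.09 N

573.09


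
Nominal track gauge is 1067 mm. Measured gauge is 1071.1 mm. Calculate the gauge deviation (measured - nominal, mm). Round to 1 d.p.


Deviation = measured - nominal
Deviation = 1071.1 - 1067
Deviation = 4.1 mm

4.1


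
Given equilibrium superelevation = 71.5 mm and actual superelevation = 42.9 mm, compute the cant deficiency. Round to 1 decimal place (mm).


Cant deficiency = equilibrium cant - actual cant
CD = 71.5 - 42.9
CD = 28.6 mm

28.6


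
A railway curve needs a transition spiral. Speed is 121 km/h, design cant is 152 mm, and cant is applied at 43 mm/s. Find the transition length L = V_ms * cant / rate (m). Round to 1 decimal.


Convert speed: V = 121 / 3.6 = 33.6111 m/s
L = 33.6111 * 152 / 43
L = 5108.8889 / 43
L = 118.8 m

118.8


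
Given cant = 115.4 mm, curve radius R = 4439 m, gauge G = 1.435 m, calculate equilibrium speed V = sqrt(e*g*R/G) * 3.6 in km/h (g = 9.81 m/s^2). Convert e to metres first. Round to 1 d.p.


Convert cant: e = 115.4 mm = 0.1154 m
V_ms = sqrt(0.1154 * 9.81 * 4439 / 1.435)
V_ms = sqrt(3501.934833) = 59.1771 m/s
V = 59.1771 * 3.6 = 213.0 km/h

213.0


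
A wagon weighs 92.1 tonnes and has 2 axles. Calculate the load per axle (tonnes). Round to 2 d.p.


Load per axle = total weight / number of axles
Load = 92.1 / 2
Load = 46.05 tonnes

46.05


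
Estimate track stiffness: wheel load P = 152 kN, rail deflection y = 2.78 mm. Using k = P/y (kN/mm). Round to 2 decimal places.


Track stiffness k = P / y
k = 152 / 2.78
k = 54.68 kN/mm

54.68


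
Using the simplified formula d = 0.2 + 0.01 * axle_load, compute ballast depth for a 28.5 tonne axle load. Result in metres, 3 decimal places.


d = 0.2 + 0.01 * 28.5
d = 0.2 + 0.285
d = 0.485 m

0.485


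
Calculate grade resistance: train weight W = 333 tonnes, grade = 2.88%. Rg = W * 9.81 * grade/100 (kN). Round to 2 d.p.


Rg = W * 9.81 * grade / 100
Rg = 333 * 9.81 * 2.88 / 100
Rg = 3266.73 * 0.0288
Rg = 94.08 kN

94.08


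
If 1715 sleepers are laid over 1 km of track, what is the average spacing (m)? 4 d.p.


Spacing = 1000 m / number of sleepers
Spacing = 1000 / 1715
Spacing = 0.5831 m

0.5831


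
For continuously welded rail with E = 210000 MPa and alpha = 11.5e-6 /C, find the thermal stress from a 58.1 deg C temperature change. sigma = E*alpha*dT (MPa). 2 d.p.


sigma = E * alpha * dT
sigma = 210000 * 11.5e-6 * 58.1
sigma = 2.415 * 58.1
sigma = 140.31 MPa

140.31


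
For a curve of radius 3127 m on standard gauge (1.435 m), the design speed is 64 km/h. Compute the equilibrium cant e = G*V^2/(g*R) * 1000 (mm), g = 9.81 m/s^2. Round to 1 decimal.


Convert speed: V = 64 / 3.6 = 17.7778 m/s
Apply formula: e = 1.435 * 17.7778^2 / (9.81 * 3127)
e = 1.435 * 316.0494 / 30675.87
e = 0.014785 m = 14.8 mm

14.8


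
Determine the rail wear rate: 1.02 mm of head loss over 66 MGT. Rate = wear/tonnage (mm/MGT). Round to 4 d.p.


Wear rate = total wear / cumulative tonnage
Rate = 1.02 / 66
Rate = 0.0155 mm/MGT

0.0155


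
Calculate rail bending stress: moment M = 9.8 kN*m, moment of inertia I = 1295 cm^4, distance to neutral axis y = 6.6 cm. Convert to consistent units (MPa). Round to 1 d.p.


Convert units:
M = 9.8 kN*m = 9800000 N*mm
y = 6.6 cm = 66 mm
I = 1295 cm^4 = 12950000 mm^4
sigma = 9800000 * 66 / 12950000
sigma = 49.9 MPa

49.9


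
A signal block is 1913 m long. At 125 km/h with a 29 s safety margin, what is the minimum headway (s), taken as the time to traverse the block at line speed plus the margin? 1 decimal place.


V = 125 / 3.6 = 34.7222 m/s
Block traversal time = 1913 / 34.7222 = 55.0944 s
Headway = 55.0944 + 29
Headway = 84.1 s

84.1


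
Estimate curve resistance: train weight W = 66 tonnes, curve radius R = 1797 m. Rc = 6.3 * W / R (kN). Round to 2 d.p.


Rc = 6.3 * W / R
Rc = 6.3 * 66 / 1797
Rc = 415.8 / 1797
Rc = 0.23 kN

0.23


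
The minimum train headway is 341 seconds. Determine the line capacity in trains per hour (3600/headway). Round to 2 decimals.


Capacity = 3600 / headway
Capacity = 3600 / 341
Capacity = 10.56 trains/hour

10.56


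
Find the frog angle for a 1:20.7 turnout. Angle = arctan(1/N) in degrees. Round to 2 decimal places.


1/N = 1/20.7 = 0.048309
angle = arctan(0.048309) = 0.048272 rad
angle = 0.048272 * 180/pi = 2.77 degrees

2.77


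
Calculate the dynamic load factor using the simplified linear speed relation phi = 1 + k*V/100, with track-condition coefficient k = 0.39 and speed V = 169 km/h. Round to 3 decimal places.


phi = 1 + k * V / 100
phi = 1 + 0.39 * 169 / 100
phi = 1 + 0.6591
phi = 1.659

1.659


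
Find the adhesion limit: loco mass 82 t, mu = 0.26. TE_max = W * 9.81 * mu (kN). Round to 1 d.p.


TE_max = W * g * mu
TE_max = 82 * 9.81 * 0.26
TE_max = 804.42 * 0.26
TE_max = 209.1 kN

209.1


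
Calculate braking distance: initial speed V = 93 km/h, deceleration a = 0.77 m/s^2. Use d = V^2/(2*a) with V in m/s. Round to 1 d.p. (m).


Convert speed: V = 93 / 3.6 = 25.8333 m/s
V^2 = 667.3611
d = 667.3611 / (2 * 0.77)
d = 667.3611 / 1.54
d = 433.4 m

433.4


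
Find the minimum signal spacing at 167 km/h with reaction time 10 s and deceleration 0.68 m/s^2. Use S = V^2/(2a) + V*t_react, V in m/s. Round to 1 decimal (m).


V = 167 / 3.6 = 46.3889 m/s
Braking distance = 46.3889^2 / (2*0.68) = 1582.3007 m
Sighting distance = 46.3889 * 10 = 463.8889 m
S = 1582.3007 + 463.8889 = 2046.2 m

2046.2


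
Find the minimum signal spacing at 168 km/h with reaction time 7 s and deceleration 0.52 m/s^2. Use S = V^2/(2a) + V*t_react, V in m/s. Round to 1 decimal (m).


V = 168 / 3.6 = 46.6667 m/s
Braking distance = 46.6667^2 / (2*0.52) = 2094.0171 m
Sighting distance = 46.6667 * 7 = 326.6667 m
S = 2094.0171 + 326.6667 = 2420.7 m

2420.7


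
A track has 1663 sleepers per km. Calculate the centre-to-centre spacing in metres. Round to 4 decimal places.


Spacing = 1000 m / number of sleepers
Spacing = 1000 / 1663
Spacing = 0.6013 m

0.6013


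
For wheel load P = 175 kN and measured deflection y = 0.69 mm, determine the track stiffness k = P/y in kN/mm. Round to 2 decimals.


Track stiffness k = P / y
k = 175 / 0.69
k = 253.62 kN/mm

253.62


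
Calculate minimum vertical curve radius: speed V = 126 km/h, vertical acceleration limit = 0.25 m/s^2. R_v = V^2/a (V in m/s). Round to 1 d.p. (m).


Convert speed: V = 126 / 3.6 = 35.0 m/s
V^2 = 1225.0 m^2/s^2
R_v = 1225.0 / 0.25
R_v = 4900.0 m

4900.0


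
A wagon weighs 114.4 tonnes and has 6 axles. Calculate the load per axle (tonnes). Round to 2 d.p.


Load per axle = total weight / number of axles
Load = 114.4 / 6
Load = 19.07 tonnes

19.07


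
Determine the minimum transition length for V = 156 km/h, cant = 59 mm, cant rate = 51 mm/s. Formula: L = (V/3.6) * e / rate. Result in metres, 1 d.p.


Convert speed: V = 156 / 3.6 = 43.3333 m/s
L = 43.3333 * 59 / 51
L = 2556.6667 / 51
L = 50.1 m

50.1


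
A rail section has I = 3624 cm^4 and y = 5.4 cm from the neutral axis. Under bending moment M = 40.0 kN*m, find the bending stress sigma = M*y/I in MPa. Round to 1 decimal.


Convert units:
M = 40.0 kN*m = 40000000 N*mm
y = 5.4 cm = 54 mm
I = 3624 cm^4 = 36240000 mm^4
sigma = 40000000 * 54 / 36240000
sigma = 59.6 MPa

59.6


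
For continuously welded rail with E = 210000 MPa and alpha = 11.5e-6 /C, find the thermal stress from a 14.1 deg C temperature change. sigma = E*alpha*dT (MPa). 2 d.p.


sigma = E * alpha * dT
sigma = 210000 * 11.5e-6 * 14.1
sigma = 2.415 * 14.1
sigma = 34.05 MPa

34.05


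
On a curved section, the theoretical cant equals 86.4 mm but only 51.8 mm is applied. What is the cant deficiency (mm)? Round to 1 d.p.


Cant deficiency = equilibrium cant - actual cant
CD = 86.4 - 51.8
CD = 34.6 mm

34.6


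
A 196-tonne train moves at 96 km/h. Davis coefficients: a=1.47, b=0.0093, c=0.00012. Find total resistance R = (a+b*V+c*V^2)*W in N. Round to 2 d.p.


b*V = 0.0093 * 96 = 0.8928
c*V^2 = 0.00012 * 9216 = 1.10592
R_per_t = 1.47 + 0.8928 + 1.10592 = 3.46872 N/t
R_total = 3.46872 * 196 = 679.87 N

679.87


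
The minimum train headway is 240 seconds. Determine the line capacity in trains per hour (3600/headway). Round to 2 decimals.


Capacity = 3600 / headway
Capacity = 3600 / 240
Capacity = 15.00 trains/hour

15.00


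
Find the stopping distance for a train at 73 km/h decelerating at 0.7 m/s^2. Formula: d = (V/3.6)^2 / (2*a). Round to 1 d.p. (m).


Convert speed: V = 73 / 3.6 = 20.2778 m/s
V^2 = 411.1883
d = 411.1883 / (2 * 0.7)
d = 411.1883 / 1.4
d = 293.7 m

293.7


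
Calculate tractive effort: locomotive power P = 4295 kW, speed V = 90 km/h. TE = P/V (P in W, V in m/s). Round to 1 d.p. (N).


Convert: P = 4295 kW = 4295000 W
V = 90 / 3.6 = 25.0 m/s
TE = 4295000 / 25.0
TE = 171800.0 N

171800.0


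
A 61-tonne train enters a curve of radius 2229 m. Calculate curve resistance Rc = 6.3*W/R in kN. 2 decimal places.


Rc = 6.3 * W / R
Rc = 6.3 * 61 / 2229
Rc = 384.3 / 2229
Rc = 0.17 kN

0.17


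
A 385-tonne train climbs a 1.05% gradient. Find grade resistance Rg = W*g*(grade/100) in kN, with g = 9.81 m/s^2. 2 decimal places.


Rg = W * 9.81 * grade / 100
Rg = 385 * 9.81 * 1.05 / 100
Rg = 3776.85 * 0.0105
Rg = 39.66 kN

39.66


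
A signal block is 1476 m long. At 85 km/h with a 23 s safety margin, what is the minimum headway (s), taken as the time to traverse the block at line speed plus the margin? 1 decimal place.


V = 85 / 3.6 = 23.6111 m/s
Block traversal time = 1476 / 23.6111 = 62.5129 s
Headway = 62.5129 + 23
Headway = 85.5 s

85.5


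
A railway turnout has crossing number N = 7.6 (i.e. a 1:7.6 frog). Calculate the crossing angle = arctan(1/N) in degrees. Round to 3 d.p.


1/N = 1/7.6 = 0.131579
angle = arctan(0.131579) = 0.130827 rad
angle = 0.130827 * 180/pi = 7.496 degrees

7.496


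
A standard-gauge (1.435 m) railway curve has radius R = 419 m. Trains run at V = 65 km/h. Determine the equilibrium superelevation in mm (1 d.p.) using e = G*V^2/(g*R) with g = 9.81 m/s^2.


Convert speed: V = 65 / 3.6 = 18.0556 m/s
Apply formula: e = 1.435 * 18.0556^2 / (9.81 * 419)
e = 1.435 * 326.0031 / 4110.39
e = 0.113813 m = 113.8 mm

113.8


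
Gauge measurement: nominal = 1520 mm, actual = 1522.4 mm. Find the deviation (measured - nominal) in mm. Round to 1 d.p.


Deviation = measured - nominal
Deviation = 1522.4 - 1520
Deviation = 2.4 mm

2.4


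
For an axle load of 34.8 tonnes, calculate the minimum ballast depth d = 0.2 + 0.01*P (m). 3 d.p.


d = 0.2 + 0.01 * 34.8
d = 0.2 + 0.348
d = 0.548 m

0.548


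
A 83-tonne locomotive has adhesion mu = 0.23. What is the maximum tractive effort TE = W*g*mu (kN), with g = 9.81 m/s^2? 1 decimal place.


TE_max = W * g * mu
TE_max = 83 * 9.81 * 0.23
TE_max = 814.23 * 0.23
TE_max = 187.3 kN

187.3


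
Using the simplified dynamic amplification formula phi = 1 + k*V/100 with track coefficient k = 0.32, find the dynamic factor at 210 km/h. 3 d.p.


phi = 1 + k * V / 100
phi = 1 + 0.32 * 210 / 100
phi = 1 + 0.672
phi = 1.672

1.672


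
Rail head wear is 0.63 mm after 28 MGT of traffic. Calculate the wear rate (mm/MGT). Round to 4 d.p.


Wear rate = total wear / cumulative tonnage
Rate = 0.63 / 28
Rate = 0.0225 mm/MGT

0.0225


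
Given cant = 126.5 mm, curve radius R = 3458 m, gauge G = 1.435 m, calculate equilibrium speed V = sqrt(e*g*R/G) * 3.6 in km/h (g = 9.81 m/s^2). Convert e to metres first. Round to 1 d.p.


Convert cant: e = 126.5 mm = 0.1265 m
V_ms = sqrt(0.1265 * 9.81 * 3458 / 1.435)
V_ms = sqrt(2990.422976) = 54.6848 m/s
V = 54.6848 * 3.6 = 196.9 km/h

196.9


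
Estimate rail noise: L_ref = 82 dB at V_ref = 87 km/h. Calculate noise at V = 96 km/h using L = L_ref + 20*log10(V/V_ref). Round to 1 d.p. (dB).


V/V_ref = 96 / 87 = 1.103448
log10(1.103448) = 0.042752
20 * 0.042752 = 0.855
L = 82 + 0.855 = 82.9 dB

82.9


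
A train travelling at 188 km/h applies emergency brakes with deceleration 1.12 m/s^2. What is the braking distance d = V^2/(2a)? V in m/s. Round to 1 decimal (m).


Convert speed: V = 188 / 3.6 = 52.2222 m/s
V^2 = 2727.1605
d = 2727.1605 / (2 * 1.12)
d = 2727.1605 / 2.24
d = 1217.5 m

1217.5


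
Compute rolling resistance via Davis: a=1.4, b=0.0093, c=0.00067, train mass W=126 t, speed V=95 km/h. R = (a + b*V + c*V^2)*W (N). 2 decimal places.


b*V = 0.0093 * 95 = 0.8835
c*V^2 = 0.00067 * 9025 = 6.04675
R_per_t = 1.4 + 0.8835 + 6.04675 = 8.33025 N/t
R_total = 8.33025 * 126 = 1049.61 N

1049.61


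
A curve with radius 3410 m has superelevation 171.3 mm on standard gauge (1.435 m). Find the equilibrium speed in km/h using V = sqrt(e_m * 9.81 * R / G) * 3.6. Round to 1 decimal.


Convert cant: e = 171.3 mm = 0.1713 m
V_ms = sqrt(0.1713 * 9.81 * 3410 / 1.435)
V_ms = sqrt(3993.271589) = 63.1923 m/s
V = 63.1923 * 3.6 = 227.5 km/h

227.5
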